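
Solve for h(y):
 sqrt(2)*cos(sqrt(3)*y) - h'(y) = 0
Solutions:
 h(y) = C1 + sqrt(6)*sin(sqrt(3)*y)/3


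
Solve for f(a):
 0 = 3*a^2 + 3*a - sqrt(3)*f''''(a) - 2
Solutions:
 f(a) = C1 + C2*a + C3*a^2 + C4*a^3 + sqrt(3)*a^6/360 + sqrt(3)*a^5/120 - sqrt(3)*a^4/36


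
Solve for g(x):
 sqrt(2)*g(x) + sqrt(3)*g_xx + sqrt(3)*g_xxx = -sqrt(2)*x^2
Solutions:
 g(x) = C1*exp(x*(-2 + (1 + 9*sqrt(6)/2 + sqrt(-4 + (2 + 9*sqrt(6))^2)/2)^(-1/3) + (1 + 9*sqrt(6)/2 + sqrt(-4 + (2 + 9*sqrt(6))^2)/2)^(1/3))/6)*sin(sqrt(3)*x*(-(1 + 9*sqrt(6)/2 + sqrt(-4 + (2 + 9*sqrt(6))^2)/2)^(1/3) + (1 + 9*sqrt(6)/2 + sqrt(-4 + (2 + 9*sqrt(6))^2)/2)^(-1/3))/6) + C2*exp(x*(-2 + (1 + 9*sqrt(6)/2 + sqrt(-4 + (2 + 9*sqrt(6))^2)/2)^(-1/3) + (1 + 9*sqrt(6)/2 + sqrt(-4 + (2 + 9*sqrt(6))^2)/2)^(1/3))/6)*cos(sqrt(3)*x*(-(1 + 9*sqrt(6)/2 + sqrt(-4 + (2 + 9*sqrt(6))^2)/2)^(1/3) + (1 + 9*sqrt(6)/2 + sqrt(-4 + (2 + 9*sqrt(6))^2)/2)^(-1/3))/6) + C3*exp(-x*((1 + 9*sqrt(6)/2 + sqrt(-4 + (2 + 9*sqrt(6))^2)/2)^(-1/3) + 1 + (1 + 9*sqrt(6)/2 + sqrt(-4 + (2 + 9*sqrt(6))^2)/2)^(1/3))/3) - x^2 + sqrt(6)


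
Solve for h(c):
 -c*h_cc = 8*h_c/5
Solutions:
 h(c) = C1 + C2/c^(3/5)


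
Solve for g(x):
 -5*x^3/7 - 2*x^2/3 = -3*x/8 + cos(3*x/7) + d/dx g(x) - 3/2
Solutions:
 g(x) = C1 - 5*x^4/28 - 2*x^3/9 + 3*x^2/16 + 3*x/2 - 7*sin(3*x/7)/3


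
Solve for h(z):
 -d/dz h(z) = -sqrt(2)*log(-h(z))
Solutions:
 -li(-h(z)) = C1 + sqrt(2)*z


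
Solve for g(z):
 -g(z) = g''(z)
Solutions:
 g(z) = C1*sin(z) + C2*cos(z)


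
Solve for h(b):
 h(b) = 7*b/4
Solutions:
 h(b) = 7*b/4


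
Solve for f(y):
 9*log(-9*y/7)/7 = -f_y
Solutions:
 f(y) = C1 - 9*y*log(-y)/7 + 9*y*(-2*log(3) + 1 + log(7))/7


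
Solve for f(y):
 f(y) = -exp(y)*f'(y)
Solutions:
 f(y) = C1*exp(exp(-y))


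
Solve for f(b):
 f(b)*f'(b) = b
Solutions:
 f(b) = -sqrt(C1 + b^2)
 f(b) = sqrt(C1 + b^2)


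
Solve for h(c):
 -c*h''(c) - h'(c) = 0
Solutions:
 h(c) = C1 + C2*log(c)


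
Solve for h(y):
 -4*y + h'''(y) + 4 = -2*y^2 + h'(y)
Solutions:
 h(y) = C1 + C2*exp(-y) + C3*exp(y) + 2*y^3/3 - 2*y^2 + 8*y


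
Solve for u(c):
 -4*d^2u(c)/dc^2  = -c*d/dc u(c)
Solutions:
 u(c) = C1 + C2*erfi(sqrt(2)*c/4)


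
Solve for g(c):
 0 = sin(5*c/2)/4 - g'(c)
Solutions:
 g(c) = C1 - cos(5*c/2)/10


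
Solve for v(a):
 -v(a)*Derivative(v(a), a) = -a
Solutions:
 v(a) = -sqrt(C1 + a^2)
 v(a) = sqrt(C1 + a^2)


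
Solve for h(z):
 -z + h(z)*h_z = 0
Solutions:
 h(z) = -sqrt(C1 + z^2)
 h(z) = sqrt(C1 + z^2)


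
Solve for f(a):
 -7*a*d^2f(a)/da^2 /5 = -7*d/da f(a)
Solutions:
 f(a) = C1 + C2*a^6


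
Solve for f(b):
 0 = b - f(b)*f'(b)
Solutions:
 f(b) = -sqrt(C1 + b^2)
 f(b) = sqrt(C1 + b^2)


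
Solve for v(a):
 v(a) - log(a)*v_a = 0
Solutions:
 v(a) = C1*exp(li(a))


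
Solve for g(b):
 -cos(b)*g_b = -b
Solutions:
 g(b) = C1 + Integral(b/cos(b), b)


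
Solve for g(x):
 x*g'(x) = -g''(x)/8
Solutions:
 g(x) = C1 + C2*erf(2*x)


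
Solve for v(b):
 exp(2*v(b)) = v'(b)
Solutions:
 v(b) = log(-sqrt(-1/(C1 + b))) - log(2)/2
 v(b) = log(-1/(C1 + b))/2 - log(2)/2


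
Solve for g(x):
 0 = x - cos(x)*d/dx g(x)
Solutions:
 g(x) = C1 + Integral(x/cos(x), x)


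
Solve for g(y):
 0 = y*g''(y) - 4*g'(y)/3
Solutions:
 g(y) = C1 + C2*y^(7/3)


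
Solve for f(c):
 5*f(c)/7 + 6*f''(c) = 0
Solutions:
 f(c) = C1*sin(sqrt(210)*c/42) + C2*cos(sqrt(210)*c/42)


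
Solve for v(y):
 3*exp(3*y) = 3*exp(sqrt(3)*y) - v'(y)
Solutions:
 v(y) = C1 - exp(3*y) + sqrt(3)*exp(sqrt(3)*y)


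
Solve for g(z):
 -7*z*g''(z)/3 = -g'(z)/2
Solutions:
 g(z) = C1 + C2*z^(17/14)


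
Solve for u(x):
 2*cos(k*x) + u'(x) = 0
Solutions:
 u(x) = C1 - 2*sin(k*x)/k


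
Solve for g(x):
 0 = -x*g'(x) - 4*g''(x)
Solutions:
 g(x) = C1 + C2*erf(sqrt(2)*x/4)


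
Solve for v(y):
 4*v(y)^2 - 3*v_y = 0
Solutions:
 v(y) = -3/(C1 + 4*y)


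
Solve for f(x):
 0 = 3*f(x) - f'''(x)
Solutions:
 f(x) = C3*exp(3^(1/3)*x) + (C1*sin(3^(5/6)*x/2) + C2*cos(3^(5/6)*x/2))*exp(-3^(1/3)*x/2)


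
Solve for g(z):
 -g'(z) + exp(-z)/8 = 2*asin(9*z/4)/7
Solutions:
 g(z) = C1 - 2*z*asin(9*z/4)/7 - 2*sqrt(16 - 81*z^2)/63 - exp(-z)/8


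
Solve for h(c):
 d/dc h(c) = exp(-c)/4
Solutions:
 h(c) = C1 - exp(-c)/4


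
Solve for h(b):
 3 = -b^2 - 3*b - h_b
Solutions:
 h(b) = C1 - b^3/3 - 3*b^2/2 - 3*b


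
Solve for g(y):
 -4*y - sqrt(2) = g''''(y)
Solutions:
 g(y) = C1 + C2*y + C3*y^2 + C4*y^3 - y^5/30 - sqrt(2)*y^4/24


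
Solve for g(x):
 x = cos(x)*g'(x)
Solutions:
 g(x) = C1 + Integral(x/cos(x), x)


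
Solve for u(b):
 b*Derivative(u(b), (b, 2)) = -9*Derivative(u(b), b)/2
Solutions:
 u(b) = C1 + C2/b^(7/2)


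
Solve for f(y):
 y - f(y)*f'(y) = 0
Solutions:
 f(y) = -sqrt(C1 + y^2)
 f(y) = sqrt(C1 + y^2)


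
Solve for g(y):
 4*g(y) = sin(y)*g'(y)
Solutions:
 g(y) = C1*(cos(y)^2 - 2*cos(y) + 1)/(cos(y)^2 + 2*cos(y) + 1)


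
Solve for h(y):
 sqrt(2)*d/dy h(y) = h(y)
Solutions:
 h(y) = C1*exp(sqrt(2)*y/2)


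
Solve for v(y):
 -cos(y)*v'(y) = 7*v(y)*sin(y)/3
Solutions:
 v(y) = C1*cos(y)^(7/3)


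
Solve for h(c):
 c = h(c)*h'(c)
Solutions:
 h(c) = -sqrt(C1 + c^2)
 h(c) = sqrt(C1 + c^2)


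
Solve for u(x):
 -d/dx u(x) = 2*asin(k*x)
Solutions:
 u(x) = C1 - 2*Piecewise((x*asin(k*x) + sqrt(-k^2*x^2 + 1)/k, Ne(k, 0)), (0, True))


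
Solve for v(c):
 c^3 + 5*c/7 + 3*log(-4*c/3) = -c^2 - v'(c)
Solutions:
 v(c) = C1 - c^4/4 - c^3/3 - 5*c^2/14 - 3*c*log(-c) + 3*c*(-2*log(2) + 1 + log(3))


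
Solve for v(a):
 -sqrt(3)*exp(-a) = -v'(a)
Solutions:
 v(a) = C1 - sqrt(3)*exp(-a)


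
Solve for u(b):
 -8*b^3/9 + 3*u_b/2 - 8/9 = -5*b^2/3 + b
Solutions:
 u(b) = C1 + 4*b^4/27 - 10*b^3/27 + b^2/3 + 16*b/27


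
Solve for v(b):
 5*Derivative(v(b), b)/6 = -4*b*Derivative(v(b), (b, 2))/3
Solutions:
 v(b) = C1 + C2*b^(3/8)


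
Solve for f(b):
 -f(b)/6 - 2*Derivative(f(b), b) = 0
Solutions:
 f(b) = C1*exp(-b/12)


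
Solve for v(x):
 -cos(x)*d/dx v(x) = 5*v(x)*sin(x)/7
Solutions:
 v(x) = C1*cos(x)^(5/7)


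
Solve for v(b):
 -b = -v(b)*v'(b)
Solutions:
 v(b) = -sqrt(C1 + b^2)
 v(b) = sqrt(C1 + b^2)


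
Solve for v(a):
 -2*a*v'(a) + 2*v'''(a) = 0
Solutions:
 v(a) = C1 + Integral(C2*airyai(a) + C3*airybi(a), a)


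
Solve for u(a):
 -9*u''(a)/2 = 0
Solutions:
 u(a) = C1 + C2*a


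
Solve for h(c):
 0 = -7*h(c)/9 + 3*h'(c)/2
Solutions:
 h(c) = C1*exp(14*c/27)


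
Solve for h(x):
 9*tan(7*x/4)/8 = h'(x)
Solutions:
 h(x) = C1 - 9*log(cos(7*x/4))/14


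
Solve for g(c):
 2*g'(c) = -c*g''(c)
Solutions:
 g(c) = C1 + C2/c


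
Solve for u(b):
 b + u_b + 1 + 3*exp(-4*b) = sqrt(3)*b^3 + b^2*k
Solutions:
 u(b) = C1 + sqrt(3)*b^4/4 + b^3*k/3 - b^2/2 - b + 3*exp(-4*b)/4


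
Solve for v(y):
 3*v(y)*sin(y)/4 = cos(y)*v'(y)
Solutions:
 v(y) = C1/cos(y)^(3/4)


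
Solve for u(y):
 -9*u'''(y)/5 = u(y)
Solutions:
 u(y) = C3*exp(-15^(1/3)*y/3) + (C1*sin(3^(5/6)*5^(1/3)*y/6) + C2*cos(3^(5/6)*5^(1/3)*y/6))*exp(15^(1/3)*y/6)


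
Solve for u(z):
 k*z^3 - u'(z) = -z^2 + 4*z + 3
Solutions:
 u(z) = C1 + k*z^4/4 + z^3/3 - 2*z^2 - 3*z


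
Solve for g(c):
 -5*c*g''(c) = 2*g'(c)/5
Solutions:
 g(c) = C1 + C2*c^(23/25)


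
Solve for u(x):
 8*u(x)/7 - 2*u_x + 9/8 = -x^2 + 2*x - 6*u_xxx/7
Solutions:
 u(x) = C1*exp(x) + C2*exp(x*(-3 + sqrt(57))/6) + C3*exp(-x*(3 + sqrt(57))/6) - 7*x^2/8 - 21*x/16 - 105/32


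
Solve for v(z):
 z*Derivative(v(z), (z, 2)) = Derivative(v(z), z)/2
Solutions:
 v(z) = C1 + C2*z^(3/2)


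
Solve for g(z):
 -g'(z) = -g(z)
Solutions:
 g(z) = C1*exp(z)


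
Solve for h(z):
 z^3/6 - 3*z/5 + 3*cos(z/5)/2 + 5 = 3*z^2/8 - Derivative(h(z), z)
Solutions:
 h(z) = C1 - z^4/24 + z^3/8 + 3*z^2/10 - 5*z - 15*sin(z/5)/2


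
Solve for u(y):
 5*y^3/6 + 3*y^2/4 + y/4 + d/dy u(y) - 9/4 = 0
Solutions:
 u(y) = C1 - 5*y^4/24 - y^3/4 - y^2/8 + 9*y/4


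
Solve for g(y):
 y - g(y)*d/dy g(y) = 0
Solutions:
 g(y) = -sqrt(C1 + y^2)
 g(y) = sqrt(C1 + y^2)


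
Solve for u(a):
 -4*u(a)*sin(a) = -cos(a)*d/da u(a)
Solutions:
 u(a) = C1/cos(a)^4


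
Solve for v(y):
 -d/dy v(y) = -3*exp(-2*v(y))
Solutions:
 v(y) = log(-sqrt(C1 + 6*y))
 v(y) = log(C1 + 6*y)/2


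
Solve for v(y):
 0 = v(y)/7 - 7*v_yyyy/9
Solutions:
 v(y) = C1*exp(-sqrt(21)*y/7) + C2*exp(sqrt(21)*y/7) + C3*sin(sqrt(21)*y/7) + C4*cos(sqrt(21)*y/7)


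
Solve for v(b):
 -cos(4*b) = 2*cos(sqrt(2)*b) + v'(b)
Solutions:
 v(b) = C1 - sin(4*b)/4 - sqrt(2)*sin(sqrt(2)*b)


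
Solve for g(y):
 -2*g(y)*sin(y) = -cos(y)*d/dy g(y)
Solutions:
 g(y) = C1/cos(y)^2


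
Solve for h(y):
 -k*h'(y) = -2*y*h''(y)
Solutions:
 h(y) = C1 + y^(re(k)/2 + 1)*(C2*sin(log(y)*Abs(im(k))/2) + C3*cos(log(y)*im(k)/2))


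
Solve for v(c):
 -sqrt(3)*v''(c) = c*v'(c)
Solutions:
 v(c) = C1 + C2*erf(sqrt(2)*3^(3/4)*c/6)


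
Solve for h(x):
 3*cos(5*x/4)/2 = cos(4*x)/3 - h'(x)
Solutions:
 h(x) = C1 - 6*sin(5*x/4)/5 + sin(4*x)/12


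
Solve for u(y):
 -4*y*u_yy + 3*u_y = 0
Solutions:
 u(y) = C1 + C2*y^(7/4)


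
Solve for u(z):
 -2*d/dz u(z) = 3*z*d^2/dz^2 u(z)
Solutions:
 u(z) = C1 + C2*z^(1/3)


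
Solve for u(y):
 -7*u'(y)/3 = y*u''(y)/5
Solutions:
 u(y) = C1 + C2/y^(32/3)


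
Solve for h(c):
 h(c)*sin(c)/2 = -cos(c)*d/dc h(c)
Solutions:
 h(c) = C1*sqrt(cos(c))


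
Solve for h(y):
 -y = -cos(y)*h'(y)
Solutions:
 h(y) = C1 + Integral(y/cos(y), y)


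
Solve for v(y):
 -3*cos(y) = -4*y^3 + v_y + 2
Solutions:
 v(y) = C1 + y^4 - 2*y - 3*sin(y)


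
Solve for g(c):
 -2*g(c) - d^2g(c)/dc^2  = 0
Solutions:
 g(c) = C1*sin(sqrt(2)*c) + C2*cos(sqrt(2)*c)


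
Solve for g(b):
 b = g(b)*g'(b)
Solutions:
 g(b) = -sqrt(C1 + b^2)
 g(b) = sqrt(C1 + b^2)


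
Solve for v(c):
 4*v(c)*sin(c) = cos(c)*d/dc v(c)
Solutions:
 v(c) = C1/cos(c)^4


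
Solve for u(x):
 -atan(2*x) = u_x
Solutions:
 u(x) = C1 - x*atan(2*x) + log(4*x^2 + 1)/4


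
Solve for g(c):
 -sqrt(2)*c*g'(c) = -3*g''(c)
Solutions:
 g(c) = C1 + C2*erfi(2^(3/4)*sqrt(3)*c/6)


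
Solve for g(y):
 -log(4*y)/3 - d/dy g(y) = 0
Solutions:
 g(y) = C1 - y*log(y)/3 - 2*y*log(2)/3 + y/3


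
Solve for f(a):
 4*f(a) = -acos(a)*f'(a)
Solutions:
 f(a) = C1*exp(-4*Integral(1/acos(a), a))


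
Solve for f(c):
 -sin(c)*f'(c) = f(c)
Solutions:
 f(c) = C1*sqrt(cos(c) + 1)/sqrt(cos(c) - 1)


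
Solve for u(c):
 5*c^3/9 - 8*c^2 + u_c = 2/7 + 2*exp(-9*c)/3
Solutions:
 u(c) = C1 - 5*c^4/36 + 8*c^3/3 + 2*c/7 - 2*exp(-9*c)/27


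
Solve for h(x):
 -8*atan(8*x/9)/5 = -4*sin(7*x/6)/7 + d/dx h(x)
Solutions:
 h(x) = C1 - 8*x*atan(8*x/9)/5 + 9*log(64*x^2 + 81)/10 - 24*cos(7*x/6)/49


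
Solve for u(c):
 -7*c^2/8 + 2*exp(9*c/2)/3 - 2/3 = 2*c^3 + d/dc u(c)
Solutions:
 u(c) = C1 - c^4/2 - 7*c^3/24 - 2*c/3 + 4*exp(9*c/2)/27


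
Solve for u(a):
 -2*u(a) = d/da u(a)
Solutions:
 u(a) = C1*exp(-2*a)


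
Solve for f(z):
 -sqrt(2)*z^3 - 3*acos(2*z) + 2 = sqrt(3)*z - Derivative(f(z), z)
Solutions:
 f(z) = C1 + sqrt(2)*z^4/4 + sqrt(3)*z^2/2 + 3*z*acos(2*z) - 2*z - 3*sqrt(1 - 4*z^2)/2


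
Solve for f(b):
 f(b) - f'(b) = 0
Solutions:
 f(b) = C1*exp(b)


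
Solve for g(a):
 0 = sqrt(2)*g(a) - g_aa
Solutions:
 g(a) = C1*exp(-2^(1/4)*a) + C2*exp(2^(1/4)*a)


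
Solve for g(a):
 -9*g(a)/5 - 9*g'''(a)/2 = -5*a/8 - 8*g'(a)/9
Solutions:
 g(a) = C1*exp(a*(80*45^(1/3)/(sqrt(42739521) + 6561)^(1/3) + 75^(1/3)*(sqrt(42739521) + 6561)^(1/3))/270)*sin(3^(1/6)*5^(1/3)*a*(-3^(2/3)*5^(1/3)*(sqrt(42739521) + 6561)^(1/3) + 240/(sqrt(42739521) + 6561)^(1/3))/270) + C2*exp(a*(80*45^(1/3)/(sqrt(42739521) + 6561)^(1/3) + 75^(1/3)*(sqrt(42739521) + 6561)^(1/3))/270)*cos(3^(1/6)*5^(1/3)*a*(-3^(2/3)*5^(1/3)*(sqrt(42739521) + 6561)^(1/3) + 240/(sqrt(42739521) + 6561)^(1/3))/270) + C3*exp(-a*(80*45^(1/3)/(sqrt(42739521) + 6561)^(1/3) + 75^(1/3)*(sqrt(42739521) + 6561)^(1/3))/135) + 25*a/72 + 125/729


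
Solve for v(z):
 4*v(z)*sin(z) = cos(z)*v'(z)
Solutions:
 v(z) = C1/cos(z)^4


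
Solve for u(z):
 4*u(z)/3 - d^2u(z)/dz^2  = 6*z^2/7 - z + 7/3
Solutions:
 u(z) = C1*exp(-2*sqrt(3)*z/3) + C2*exp(2*sqrt(3)*z/3) + 9*z^2/14 - 3*z/4 + 19/7


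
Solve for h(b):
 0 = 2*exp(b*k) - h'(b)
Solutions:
 h(b) = C1 + 2*exp(b*k)/k


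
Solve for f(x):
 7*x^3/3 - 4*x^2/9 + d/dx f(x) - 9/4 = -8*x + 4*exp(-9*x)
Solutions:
 f(x) = C1 - 7*x^4/12 + 4*x^3/27 - 4*x^2 + 9*x/4 - 4*exp(-9*x)/9


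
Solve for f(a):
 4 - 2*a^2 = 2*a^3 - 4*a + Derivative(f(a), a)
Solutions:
 f(a) = C1 - a^4/2 - 2*a^3/3 + 2*a^2 + 4*a


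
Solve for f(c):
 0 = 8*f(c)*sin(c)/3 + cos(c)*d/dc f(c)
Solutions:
 f(c) = C1*cos(c)^(8/3)


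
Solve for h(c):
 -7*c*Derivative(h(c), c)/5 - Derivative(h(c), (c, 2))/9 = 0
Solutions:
 h(c) = C1 + C2*erf(3*sqrt(70)*c/10)


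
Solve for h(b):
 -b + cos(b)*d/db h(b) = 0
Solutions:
 h(b) = C1 + Integral(b/cos(b), b)


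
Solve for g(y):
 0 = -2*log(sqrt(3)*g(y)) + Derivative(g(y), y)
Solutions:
 -Integral(1/(2*log(_y) + log(3)), (_y, g(y))) = C1 - y


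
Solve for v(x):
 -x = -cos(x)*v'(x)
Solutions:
 v(x) = C1 + Integral(x/cos(x), x)


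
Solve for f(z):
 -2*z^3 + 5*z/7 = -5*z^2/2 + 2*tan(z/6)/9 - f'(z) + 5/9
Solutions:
 f(z) = C1 + z^4/2 - 5*z^3/6 - 5*z^2/14 + 5*z/9 - 4*log(cos(z/6))/3


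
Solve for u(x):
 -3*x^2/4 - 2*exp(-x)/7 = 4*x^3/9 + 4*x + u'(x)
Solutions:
 u(x) = C1 - x^4/9 - x^3/4 - 2*x^2 + 2*exp(-x)/7


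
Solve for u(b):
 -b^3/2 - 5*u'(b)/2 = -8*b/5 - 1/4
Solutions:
 u(b) = C1 - b^4/20 + 8*b^2/25 + b/10


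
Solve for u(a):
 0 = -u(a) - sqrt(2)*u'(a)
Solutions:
 u(a) = C1*exp(-sqrt(2)*a/2)


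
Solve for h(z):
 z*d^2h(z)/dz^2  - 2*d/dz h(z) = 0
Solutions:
 h(z) = C1 + C2*z^3


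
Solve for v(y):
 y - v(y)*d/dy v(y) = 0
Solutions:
 v(y) = -sqrt(C1 + y^2)
 v(y) = sqrt(C1 + y^2)


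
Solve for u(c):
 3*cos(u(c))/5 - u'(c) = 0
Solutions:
 -3*c/5 - log(sin(u(c)) - 1)/2 + log(sin(u(c)) + 1)/2 = C1


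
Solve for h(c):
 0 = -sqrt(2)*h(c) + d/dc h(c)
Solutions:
 h(c) = C1*exp(sqrt(2)*c)


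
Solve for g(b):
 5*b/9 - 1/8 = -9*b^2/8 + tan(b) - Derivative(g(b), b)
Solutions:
 g(b) = C1 - 3*b^3/8 - 5*b^2/18 + b/8 - log(cos(b))


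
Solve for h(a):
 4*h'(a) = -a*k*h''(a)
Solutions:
 h(a) = C1 + a^(((re(k) - 4)*re(k) + im(k)^2)/(re(k)^2 + im(k)^2))*(C2*sin(4*log(a)*Abs(im(k))/(re(k)^2 + im(k)^2)) + C3*cos(4*log(a)*im(k)/(re(k)^2 + im(k)^2)))


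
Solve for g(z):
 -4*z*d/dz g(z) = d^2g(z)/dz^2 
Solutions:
 g(z) = C1 + C2*erf(sqrt(2)*z)


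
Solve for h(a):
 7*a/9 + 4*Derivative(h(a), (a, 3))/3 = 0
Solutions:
 h(a) = C1 + C2*a + C3*a^2 - 7*a^4/288


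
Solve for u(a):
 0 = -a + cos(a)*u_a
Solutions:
 u(a) = C1 + Integral(a/cos(a), a)


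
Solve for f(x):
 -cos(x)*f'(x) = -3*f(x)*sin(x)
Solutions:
 f(x) = C1/cos(x)^3


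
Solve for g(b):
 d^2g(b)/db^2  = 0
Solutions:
 g(b) = C1 + C2*b


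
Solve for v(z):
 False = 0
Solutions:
 v(z) = C1 + 2*z*acos(-2*z) + zoo*z + sqrt(1 - 4*z^2)


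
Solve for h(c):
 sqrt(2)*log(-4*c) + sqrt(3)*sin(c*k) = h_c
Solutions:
 h(c) = C1 + sqrt(2)*c*(log(-c) - 1) + 2*sqrt(2)*c*log(2) + sqrt(3)*Piecewise((-cos(c*k)/k, Ne(k, 0)), (0, True))


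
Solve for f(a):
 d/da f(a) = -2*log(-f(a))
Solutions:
 -li(-f(a)) = C1 - 2*a


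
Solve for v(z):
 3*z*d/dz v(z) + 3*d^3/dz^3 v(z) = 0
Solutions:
 v(z) = C1 + Integral(C2*airyai(-z) + C3*airybi(-z), z)


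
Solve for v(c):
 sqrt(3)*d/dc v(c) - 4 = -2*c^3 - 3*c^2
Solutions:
 v(c) = C1 - sqrt(3)*c^4/6 - sqrt(3)*c^3/3 + 4*sqrt(3)*c/3


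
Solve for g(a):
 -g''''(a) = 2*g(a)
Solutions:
 g(a) = (C1*sin(2^(3/4)*a/2) + C2*cos(2^(3/4)*a/2))*exp(-2^(3/4)*a/2) + (C3*sin(2^(3/4)*a/2) + C4*cos(2^(3/4)*a/2))*exp(2^(3/4)*a/2)


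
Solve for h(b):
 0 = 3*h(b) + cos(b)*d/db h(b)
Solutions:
 h(b) = C1*(sin(b) - 1)^(3/2)/(sin(b) + 1)^(3/2)


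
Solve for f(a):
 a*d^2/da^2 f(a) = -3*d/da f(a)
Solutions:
 f(a) = C1 + C2/a^2


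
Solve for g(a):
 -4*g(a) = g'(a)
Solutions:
 g(a) = C1*exp(-4*a)


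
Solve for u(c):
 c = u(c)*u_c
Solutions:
 u(c) = -sqrt(C1 + c^2)
 u(c) = sqrt(C1 + c^2)


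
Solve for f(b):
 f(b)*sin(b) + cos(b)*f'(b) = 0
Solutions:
 f(b) = C1*cos(b)


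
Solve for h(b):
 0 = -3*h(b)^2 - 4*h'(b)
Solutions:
 h(b) = 4/(C1 + 3*b)


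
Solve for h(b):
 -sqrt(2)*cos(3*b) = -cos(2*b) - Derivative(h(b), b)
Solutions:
 h(b) = C1 - sin(2*b)/2 + sqrt(2)*sin(3*b)/3


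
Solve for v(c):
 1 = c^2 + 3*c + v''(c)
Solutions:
 v(c) = C1 + C2*c - c^4/12 - c^3/2 + c^2/2


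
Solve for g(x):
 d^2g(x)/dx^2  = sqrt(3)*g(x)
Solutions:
 g(x) = C1*exp(-3^(1/4)*x) + C2*exp(3^(1/4)*x)


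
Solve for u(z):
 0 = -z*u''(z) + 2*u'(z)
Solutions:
 u(z) = C1 + C2*z^3


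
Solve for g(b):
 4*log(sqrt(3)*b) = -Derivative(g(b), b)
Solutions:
 g(b) = C1 - 4*b*log(b) - b*log(9) + 4*b


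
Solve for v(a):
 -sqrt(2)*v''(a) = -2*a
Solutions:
 v(a) = C1 + C2*a + sqrt(2)*a^3/6


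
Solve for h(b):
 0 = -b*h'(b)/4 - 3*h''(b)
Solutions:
 h(b) = C1 + C2*erf(sqrt(6)*b/12)


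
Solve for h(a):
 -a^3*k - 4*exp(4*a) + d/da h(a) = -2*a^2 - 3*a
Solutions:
 h(a) = C1 + a^4*k/4 - 2*a^3/3 - 3*a^2/2 + exp(4*a)


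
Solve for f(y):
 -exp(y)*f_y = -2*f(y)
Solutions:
 f(y) = C1*exp(-2*exp(-y))


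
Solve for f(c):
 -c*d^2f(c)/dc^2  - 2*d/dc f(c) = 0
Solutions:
 f(c) = C1 + C2/c


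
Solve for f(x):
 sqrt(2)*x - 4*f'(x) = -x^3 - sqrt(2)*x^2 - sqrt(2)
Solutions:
 f(x) = C1 + x^4/16 + sqrt(2)*x^3/12 + sqrt(2)*x^2/8 + sqrt(2)*x/4


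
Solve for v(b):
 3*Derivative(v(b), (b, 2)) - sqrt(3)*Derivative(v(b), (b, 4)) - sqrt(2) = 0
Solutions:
 v(b) = C1 + C2*b + C3*exp(-3^(1/4)*b) + C4*exp(3^(1/4)*b) + sqrt(2)*b^2/6


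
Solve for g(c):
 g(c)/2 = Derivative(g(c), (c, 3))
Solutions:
 g(c) = C3*exp(2^(2/3)*c/2) + (C1*sin(2^(2/3)*sqrt(3)*c/4) + C2*cos(2^(2/3)*sqrt(3)*c/4))*exp(-2^(2/3)*c/4)


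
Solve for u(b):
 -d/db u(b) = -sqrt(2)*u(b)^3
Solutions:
 u(b) = -sqrt(2)*sqrt(-1/(C1 + sqrt(2)*b))/2
 u(b) = sqrt(2)*sqrt(-1/(C1 + sqrt(2)*b))/2


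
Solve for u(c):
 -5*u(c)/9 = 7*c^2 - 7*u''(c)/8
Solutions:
 u(c) = C1*exp(-2*sqrt(70)*c/21) + C2*exp(2*sqrt(70)*c/21) - 63*c^2/5 - 3969/100


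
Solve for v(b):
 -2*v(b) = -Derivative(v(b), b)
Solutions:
 v(b) = C1*exp(2*b)


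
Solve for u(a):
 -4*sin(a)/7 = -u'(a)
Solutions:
 u(a) = C1 - 4*cos(a)/7


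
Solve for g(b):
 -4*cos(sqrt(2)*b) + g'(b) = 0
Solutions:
 g(b) = C1 + 2*sqrt(2)*sin(sqrt(2)*b)


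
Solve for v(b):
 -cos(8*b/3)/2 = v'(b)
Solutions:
 v(b) = C1 - 3*sin(8*b/3)/16


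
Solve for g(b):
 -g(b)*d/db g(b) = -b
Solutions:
 g(b) = -sqrt(C1 + b^2)
 g(b) = sqrt(C1 + b^2)


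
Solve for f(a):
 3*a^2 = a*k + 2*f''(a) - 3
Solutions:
 f(a) = C1 + C2*a + a^4/8 - a^3*k/12 + 3*a^2/4


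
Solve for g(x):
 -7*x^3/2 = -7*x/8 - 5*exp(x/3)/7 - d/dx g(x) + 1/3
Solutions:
 g(x) = C1 + 7*x^4/8 - 7*x^2/16 + x/3 - 15*exp(x/3)/7


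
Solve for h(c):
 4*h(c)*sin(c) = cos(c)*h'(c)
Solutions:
 h(c) = C1/cos(c)^4


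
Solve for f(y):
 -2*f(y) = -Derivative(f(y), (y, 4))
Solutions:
 f(y) = C1*exp(-2^(1/4)*y) + C2*exp(2^(1/4)*y) + C3*sin(2^(1/4)*y) + C4*cos(2^(1/4)*y)


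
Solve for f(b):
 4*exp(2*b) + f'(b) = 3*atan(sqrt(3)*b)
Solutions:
 f(b) = C1 + 3*b*atan(sqrt(3)*b) - 2*exp(2*b) - sqrt(3)*log(3*b^2 + 1)/2


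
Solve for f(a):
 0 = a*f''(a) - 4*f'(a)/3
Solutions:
 f(a) = C1 + C2*a^(7/3)


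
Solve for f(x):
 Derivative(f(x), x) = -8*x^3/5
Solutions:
 f(x) = C1 - 2*x^4/5


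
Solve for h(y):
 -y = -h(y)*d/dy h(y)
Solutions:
 h(y) = -sqrt(C1 + y^2)
 h(y) = sqrt(C1 + y^2)


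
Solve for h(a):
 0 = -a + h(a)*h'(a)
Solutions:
 h(a) = -sqrt(C1 + a^2)
 h(a) = sqrt(C1 + a^2)


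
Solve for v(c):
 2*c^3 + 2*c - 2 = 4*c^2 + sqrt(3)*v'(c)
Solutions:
 v(c) = C1 + sqrt(3)*c^4/6 - 4*sqrt(3)*c^3/9 + sqrt(3)*c^2/3 - 2*sqrt(3)*c/3


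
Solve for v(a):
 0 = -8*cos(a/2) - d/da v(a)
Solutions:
 v(a) = C1 - 16*sin(a/2)


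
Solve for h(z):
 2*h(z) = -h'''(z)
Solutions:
 h(z) = C3*exp(-2^(1/3)*z) + (C1*sin(2^(1/3)*sqrt(3)*z/2) + C2*cos(2^(1/3)*sqrt(3)*z/2))*exp(2^(1/3)*z/2)


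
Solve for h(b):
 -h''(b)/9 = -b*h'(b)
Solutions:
 h(b) = C1 + C2*erfi(3*sqrt(2)*b/2)


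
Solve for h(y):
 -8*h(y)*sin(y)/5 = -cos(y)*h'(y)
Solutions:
 h(y) = C1/cos(y)^(8/5)


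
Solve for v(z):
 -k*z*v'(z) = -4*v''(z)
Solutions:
 v(z) = Piecewise((-sqrt(2)*sqrt(pi)*C1*erf(sqrt(2)*z*sqrt(-k)/4)/sqrt(-k) - C2, (k > 0) | (k < 0)), (-C1*z - C2, True))


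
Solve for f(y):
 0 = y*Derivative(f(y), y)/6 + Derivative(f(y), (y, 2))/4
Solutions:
 f(y) = C1 + C2*erf(sqrt(3)*y/3)


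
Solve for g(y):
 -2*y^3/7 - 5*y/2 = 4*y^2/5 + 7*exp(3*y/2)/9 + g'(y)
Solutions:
 g(y) = C1 - y^4/14 - 4*y^3/15 - 5*y^2/4 - 14*exp(3*y/2)/27


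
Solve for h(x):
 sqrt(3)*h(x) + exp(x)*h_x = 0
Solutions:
 h(x) = C1*exp(sqrt(3)*exp(-x))


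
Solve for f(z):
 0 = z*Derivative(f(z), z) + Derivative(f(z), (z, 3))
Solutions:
 f(z) = C1 + Integral(C2*airyai(-z) + C3*airybi(-z), z)


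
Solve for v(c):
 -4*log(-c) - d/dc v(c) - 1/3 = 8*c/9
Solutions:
 v(c) = C1 - 4*c^2/9 - 4*c*log(-c) + 11*c/3


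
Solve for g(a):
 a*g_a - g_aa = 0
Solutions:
 g(a) = C1 + C2*erfi(sqrt(2)*a/2)


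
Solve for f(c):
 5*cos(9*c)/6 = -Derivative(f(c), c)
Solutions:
 f(c) = C1 - 5*sin(9*c)/54


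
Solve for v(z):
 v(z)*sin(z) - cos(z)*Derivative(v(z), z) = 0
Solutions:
 v(z) = C1/cos(z)


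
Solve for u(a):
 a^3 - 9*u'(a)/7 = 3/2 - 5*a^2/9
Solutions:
 u(a) = C1 + 7*a^4/36 + 35*a^3/243 - 7*a/6


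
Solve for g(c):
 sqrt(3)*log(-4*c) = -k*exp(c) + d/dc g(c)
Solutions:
 g(c) = C1 + sqrt(3)*c*log(-c) + sqrt(3)*c*(-1 + 2*log(2)) + k*exp(c)


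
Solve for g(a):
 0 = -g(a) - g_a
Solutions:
 g(a) = C1*exp(-a)


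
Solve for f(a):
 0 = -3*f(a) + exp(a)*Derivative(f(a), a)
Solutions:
 f(a) = C1*exp(-3*exp(-a))


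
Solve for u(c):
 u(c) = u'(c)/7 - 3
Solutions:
 u(c) = C1*exp(7*c) - 3


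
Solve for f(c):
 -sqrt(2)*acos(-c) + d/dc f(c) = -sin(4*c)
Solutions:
 f(c) = C1 + sqrt(2)*(c*acos(-c) + sqrt(1 - c^2)) + cos(4*c)/4


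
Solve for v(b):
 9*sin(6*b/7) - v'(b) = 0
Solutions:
 v(b) = C1 - 21*cos(6*b/7)/2


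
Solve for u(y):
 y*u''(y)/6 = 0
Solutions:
 u(y) = C1 + C2*y


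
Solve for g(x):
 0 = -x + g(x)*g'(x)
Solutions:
 g(x) = -sqrt(C1 + x^2)
 g(x) = sqrt(C1 + x^2)


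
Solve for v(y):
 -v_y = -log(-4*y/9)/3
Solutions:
 v(y) = C1 + y*log(-y)/3 + y*(-2*log(3) - 1 + 2*log(2))/3


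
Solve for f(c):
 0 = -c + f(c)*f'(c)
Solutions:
 f(c) = -sqrt(C1 + c^2)
 f(c) = sqrt(C1 + c^2)


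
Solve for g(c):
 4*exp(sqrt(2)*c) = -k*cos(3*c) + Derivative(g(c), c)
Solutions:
 g(c) = C1 + k*sin(3*c)/3 + 2*sqrt(2)*exp(sqrt(2)*c)


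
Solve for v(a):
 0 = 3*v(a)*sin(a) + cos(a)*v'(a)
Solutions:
 v(a) = C1*cos(a)^3


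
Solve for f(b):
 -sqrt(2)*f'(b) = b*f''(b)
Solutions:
 f(b) = C1 + C2*b^(1 - sqrt(2))


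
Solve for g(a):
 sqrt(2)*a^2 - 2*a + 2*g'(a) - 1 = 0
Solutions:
 g(a) = C1 - sqrt(2)*a^3/6 + a^2/2 + a/2


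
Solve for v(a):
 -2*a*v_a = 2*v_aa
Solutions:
 v(a) = C1 + C2*erf(sqrt(2)*a/2)


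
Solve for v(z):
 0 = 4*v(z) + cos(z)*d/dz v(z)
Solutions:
 v(z) = C1*(sin(z)^2 - 2*sin(z) + 1)/(sin(z)^2 + 2*sin(z) + 1)


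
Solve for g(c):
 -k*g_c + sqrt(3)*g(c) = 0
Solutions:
 g(c) = C1*exp(sqrt(3)*c/k)


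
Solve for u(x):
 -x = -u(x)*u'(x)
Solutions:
 u(x) = -sqrt(C1 + x^2)
 u(x) = sqrt(C1 + x^2)


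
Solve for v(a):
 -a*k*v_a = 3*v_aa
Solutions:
 v(a) = Piecewise((-sqrt(6)*sqrt(pi)*C1*erf(sqrt(6)*a*sqrt(k)/6)/(2*sqrt(k)) - C2, (k > 0) | (k < 0)), (-C1*a - C2, True))


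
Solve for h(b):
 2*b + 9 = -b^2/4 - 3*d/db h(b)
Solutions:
 h(b) = C1 - b^3/36 - b^2/3 - 3*b


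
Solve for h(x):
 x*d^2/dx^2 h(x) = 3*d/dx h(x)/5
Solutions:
 h(x) = C1 + C2*x^(8/5)


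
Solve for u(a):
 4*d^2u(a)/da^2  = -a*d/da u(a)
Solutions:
 u(a) = C1 + C2*erf(sqrt(2)*a/4)


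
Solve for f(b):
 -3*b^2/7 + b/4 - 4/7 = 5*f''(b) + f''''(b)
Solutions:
 f(b) = C1 + C2*b + C3*sin(sqrt(5)*b) + C4*cos(sqrt(5)*b) - b^4/140 + b^3/120 - b^2/25


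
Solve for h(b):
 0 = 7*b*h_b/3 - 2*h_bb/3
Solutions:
 h(b) = C1 + C2*erfi(sqrt(7)*b/2)


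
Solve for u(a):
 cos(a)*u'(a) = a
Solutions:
 u(a) = C1 + Integral(a/cos(a), a)


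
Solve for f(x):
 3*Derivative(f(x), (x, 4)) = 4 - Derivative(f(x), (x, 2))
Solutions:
 f(x) = C1 + C2*x + C3*sin(sqrt(3)*x/3) + C4*cos(sqrt(3)*x/3) + 2*x^2


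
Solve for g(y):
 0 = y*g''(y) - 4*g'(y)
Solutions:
 g(y) = C1 + C2*y^5


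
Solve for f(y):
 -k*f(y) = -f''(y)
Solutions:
 f(y) = C1*exp(-sqrt(k)*y) + C2*exp(sqrt(k)*y)


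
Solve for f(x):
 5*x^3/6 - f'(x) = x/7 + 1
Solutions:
 f(x) = C1 + 5*x^4/24 - x^2/14 - x


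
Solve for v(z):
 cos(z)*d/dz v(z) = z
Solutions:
 v(z) = C1 + Integral(z/cos(z), z)


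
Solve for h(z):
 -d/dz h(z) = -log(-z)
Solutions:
 h(z) = C1 + z*log(-z) - z


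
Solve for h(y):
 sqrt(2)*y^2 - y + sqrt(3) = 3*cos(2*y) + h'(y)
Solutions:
 h(y) = C1 + sqrt(2)*y^3/3 - y^2/2 + sqrt(3)*y - 3*sin(2*y)/2


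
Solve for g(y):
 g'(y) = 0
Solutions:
 g(y) = C1


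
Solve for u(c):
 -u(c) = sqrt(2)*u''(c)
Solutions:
 u(c) = C1*sin(2^(3/4)*c/2) + C2*cos(2^(3/4)*c/2)


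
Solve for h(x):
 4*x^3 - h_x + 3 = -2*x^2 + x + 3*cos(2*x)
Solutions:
 h(x) = C1 + x^4 + 2*x^3/3 - x^2/2 + 3*x - 3*sin(x)*cos(x)


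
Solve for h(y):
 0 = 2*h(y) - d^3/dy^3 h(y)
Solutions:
 h(y) = C3*exp(2^(1/3)*y) + (C1*sin(2^(1/3)*sqrt(3)*y/2) + C2*cos(2^(1/3)*sqrt(3)*y/2))*exp(-2^(1/3)*y/2)


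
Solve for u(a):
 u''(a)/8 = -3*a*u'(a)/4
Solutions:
 u(a) = C1 + C2*erf(sqrt(3)*a)


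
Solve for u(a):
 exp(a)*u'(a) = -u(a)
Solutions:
 u(a) = C1*exp(exp(-a))


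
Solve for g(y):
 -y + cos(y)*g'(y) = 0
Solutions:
 g(y) = C1 + Integral(y/cos(y), y)


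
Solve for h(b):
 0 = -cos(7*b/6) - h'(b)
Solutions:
 h(b) = C1 - 6*sin(7*b/6)/7


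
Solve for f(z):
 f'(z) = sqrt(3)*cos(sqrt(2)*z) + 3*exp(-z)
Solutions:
 f(z) = C1 + sqrt(6)*sin(sqrt(2)*z)/2 - 3*exp(-z)


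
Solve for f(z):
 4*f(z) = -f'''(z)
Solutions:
 f(z) = C3*exp(-2^(2/3)*z) + (C1*sin(2^(2/3)*sqrt(3)*z/2) + C2*cos(2^(2/3)*sqrt(3)*z/2))*exp(2^(2/3)*z/2)


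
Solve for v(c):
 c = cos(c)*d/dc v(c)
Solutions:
 v(c) = C1 + Integral(c/cos(c), c)


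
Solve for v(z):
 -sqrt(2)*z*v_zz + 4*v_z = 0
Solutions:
 v(z) = C1 + C2*z^(1 + 2*sqrt(2))


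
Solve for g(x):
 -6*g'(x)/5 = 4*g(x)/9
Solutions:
 g(x) = C1*exp(-10*x/27)


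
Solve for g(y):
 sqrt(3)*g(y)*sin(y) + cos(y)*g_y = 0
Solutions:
 g(y) = C1*cos(y)^(sqrt(3))


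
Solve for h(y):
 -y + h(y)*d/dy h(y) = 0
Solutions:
 h(y) = -sqrt(C1 + y^2)
 h(y) = sqrt(C1 + y^2)


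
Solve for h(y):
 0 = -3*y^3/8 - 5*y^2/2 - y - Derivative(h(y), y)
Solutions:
 h(y) = C1 - 3*y^4/32 - 5*y^3/6 - y^2/2


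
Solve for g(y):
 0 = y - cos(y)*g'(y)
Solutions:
 g(y) = C1 + Integral(y/cos(y), y)


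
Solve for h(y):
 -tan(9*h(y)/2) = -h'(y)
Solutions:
 h(y) = -2*asin(C1*exp(9*y/2))/9 + 2*pi/9
 h(y) = 2*asin(C1*exp(9*y/2))/9


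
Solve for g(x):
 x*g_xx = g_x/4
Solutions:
 g(x) = C1 + C2*x^(5/4)


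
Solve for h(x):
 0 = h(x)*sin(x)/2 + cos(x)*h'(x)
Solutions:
 h(x) = C1*sqrt(cos(x))


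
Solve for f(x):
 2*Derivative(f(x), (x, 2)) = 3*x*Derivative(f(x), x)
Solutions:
 f(x) = C1 + C2*erfi(sqrt(3)*x/2)


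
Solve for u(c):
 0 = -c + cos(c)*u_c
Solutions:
 u(c) = C1 + Integral(c/cos(c), c)


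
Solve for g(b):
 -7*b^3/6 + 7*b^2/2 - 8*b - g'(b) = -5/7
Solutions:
 g(b) = C1 - 7*b^4/24 + 7*b^3/6 - 4*b^2 + 5*b/7


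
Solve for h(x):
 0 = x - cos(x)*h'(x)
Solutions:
 h(x) = C1 + Integral(x/cos(x), x)


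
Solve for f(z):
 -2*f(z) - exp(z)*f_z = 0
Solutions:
 f(z) = C1*exp(2*exp(-z))


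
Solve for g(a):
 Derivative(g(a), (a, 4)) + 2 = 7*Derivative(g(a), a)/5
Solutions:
 g(a) = C1 + C4*exp(5^(2/3)*7^(1/3)*a/5) + 10*a/7 + (C2*sin(sqrt(3)*5^(2/3)*7^(1/3)*a/10) + C3*cos(sqrt(3)*5^(2/3)*7^(1/3)*a/10))*exp(-5^(2/3)*7^(1/3)*a/10)


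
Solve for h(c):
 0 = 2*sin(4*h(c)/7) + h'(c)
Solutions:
 2*c + 7*log(cos(4*h(c)/7) - 1)/8 - 7*log(cos(4*h(c)/7) + 1)/8 = C1


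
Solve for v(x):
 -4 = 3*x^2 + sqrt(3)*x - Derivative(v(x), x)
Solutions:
 v(x) = C1 + x^3 + sqrt(3)*x^2/2 + 4*x


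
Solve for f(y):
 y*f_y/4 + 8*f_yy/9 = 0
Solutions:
 f(y) = C1 + C2*erf(3*y/8)


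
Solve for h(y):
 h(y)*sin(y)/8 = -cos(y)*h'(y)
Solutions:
 h(y) = C1*cos(y)^(1/8)


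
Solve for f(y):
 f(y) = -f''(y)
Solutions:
 f(y) = C1*sin(y) + C2*cos(y)


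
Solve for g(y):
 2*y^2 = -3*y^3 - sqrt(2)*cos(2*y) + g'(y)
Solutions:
 g(y) = C1 + 3*y^4/4 + 2*y^3/3 + sqrt(2)*sin(2*y)/2


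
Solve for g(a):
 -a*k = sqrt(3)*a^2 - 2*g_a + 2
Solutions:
 g(a) = C1 + sqrt(3)*a^3/6 + a^2*k/4 + a


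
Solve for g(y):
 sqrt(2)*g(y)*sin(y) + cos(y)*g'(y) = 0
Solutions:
 g(y) = C1*cos(y)^(sqrt(2))


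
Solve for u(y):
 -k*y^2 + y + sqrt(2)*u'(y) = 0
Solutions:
 u(y) = C1 + sqrt(2)*k*y^3/6 - sqrt(2)*y^2/4


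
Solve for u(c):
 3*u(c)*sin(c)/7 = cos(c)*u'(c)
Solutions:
 u(c) = C1/cos(c)^(3/7)


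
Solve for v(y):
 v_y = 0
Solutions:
 v(y) = C1


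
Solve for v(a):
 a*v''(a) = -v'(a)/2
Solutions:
 v(a) = C1 + C2*sqrt(a)


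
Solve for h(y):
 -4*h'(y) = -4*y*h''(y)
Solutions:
 h(y) = C1 + C2*y^2


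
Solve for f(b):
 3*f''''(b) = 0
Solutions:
 f(b) = C1 + C2*b + C3*b^2 + C4*b^3


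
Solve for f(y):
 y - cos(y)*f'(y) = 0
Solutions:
 f(y) = C1 + Integral(y/cos(y), y)


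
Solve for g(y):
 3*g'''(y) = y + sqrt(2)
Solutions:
 g(y) = C1 + C2*y + C3*y^2 + y^4/72 + sqrt(2)*y^3/18


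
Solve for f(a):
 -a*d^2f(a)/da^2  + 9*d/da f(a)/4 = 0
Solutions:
 f(a) = C1 + C2*a^(13/4)


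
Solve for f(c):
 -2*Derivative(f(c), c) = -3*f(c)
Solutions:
 f(c) = C1*exp(3*c/2)


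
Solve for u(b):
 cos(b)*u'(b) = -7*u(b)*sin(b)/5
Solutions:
 u(b) = C1*cos(b)^(7/5)


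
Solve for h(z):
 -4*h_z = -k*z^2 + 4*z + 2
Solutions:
 h(z) = C1 + k*z^3/12 - z^2/2 - z/2


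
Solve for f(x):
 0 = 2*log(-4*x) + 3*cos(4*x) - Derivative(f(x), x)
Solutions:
 f(x) = C1 + 2*x*log(-x) - 2*x + 4*x*log(2) + 3*sin(4*x)/4


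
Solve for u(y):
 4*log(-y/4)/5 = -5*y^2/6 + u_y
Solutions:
 u(y) = C1 + 5*y^3/18 + 4*y*log(-y)/5 + 4*y*(-2*log(2) - 1)/5


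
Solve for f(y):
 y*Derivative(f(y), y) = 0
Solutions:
 f(y) = C1


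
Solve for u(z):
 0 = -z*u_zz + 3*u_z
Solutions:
 u(z) = C1 + C2*z^4


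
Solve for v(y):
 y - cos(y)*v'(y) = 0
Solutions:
 v(y) = C1 + Integral(y/cos(y), y)


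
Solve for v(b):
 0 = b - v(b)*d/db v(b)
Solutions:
 v(b) = -sqrt(C1 + b^2)
 v(b) = sqrt(C1 + b^2)


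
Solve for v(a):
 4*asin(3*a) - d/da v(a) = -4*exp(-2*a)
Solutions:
 v(a) = C1 + 4*a*asin(3*a) + 4*sqrt(1 - 9*a^2)/3 - 2*exp(-2*a)


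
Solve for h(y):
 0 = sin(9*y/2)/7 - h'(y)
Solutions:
 h(y) = C1 - 2*cos(9*y/2)/63


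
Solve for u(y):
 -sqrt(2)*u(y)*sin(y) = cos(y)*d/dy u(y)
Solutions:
 u(y) = C1*cos(y)^(sqrt(2))


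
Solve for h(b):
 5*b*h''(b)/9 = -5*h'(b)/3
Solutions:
 h(b) = C1 + C2/b^2


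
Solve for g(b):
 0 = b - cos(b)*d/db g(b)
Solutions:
 g(b) = C1 + Integral(b/cos(b), b)


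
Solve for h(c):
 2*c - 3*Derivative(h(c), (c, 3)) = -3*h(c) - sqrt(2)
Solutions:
 h(c) = C3*exp(c) - 2*c/3 + (C1*sin(sqrt(3)*c/2) + C2*cos(sqrt(3)*c/2))*exp(-c/2) - sqrt(2)/3


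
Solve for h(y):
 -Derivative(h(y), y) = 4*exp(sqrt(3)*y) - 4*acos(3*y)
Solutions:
 h(y) = C1 + 4*y*acos(3*y) - 4*sqrt(1 - 9*y^2)/3 - 4*sqrt(3)*exp(sqrt(3)*y)/3


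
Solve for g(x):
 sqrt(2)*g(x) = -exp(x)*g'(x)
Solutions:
 g(x) = C1*exp(sqrt(2)*exp(-x))


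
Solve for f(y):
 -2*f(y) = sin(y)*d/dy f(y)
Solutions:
 f(y) = C1*(cos(y) + 1)/(cos(y) - 1)


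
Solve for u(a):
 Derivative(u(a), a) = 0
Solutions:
 u(a) = C1


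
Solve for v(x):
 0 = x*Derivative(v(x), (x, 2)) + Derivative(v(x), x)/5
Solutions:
 v(x) = C1 + C2*x^(4/5)


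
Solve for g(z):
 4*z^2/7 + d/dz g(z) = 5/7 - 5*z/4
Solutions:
 g(z) = C1 - 4*z^3/21 - 5*z^2/8 + 5*z/7


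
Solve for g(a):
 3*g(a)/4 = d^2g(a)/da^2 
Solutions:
 g(a) = C1*exp(-sqrt(3)*a/2) + C2*exp(sqrt(3)*a/2)


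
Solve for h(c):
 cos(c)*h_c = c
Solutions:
 h(c) = C1 + Integral(c/cos(c), c)


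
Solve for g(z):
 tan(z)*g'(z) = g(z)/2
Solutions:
 g(z) = C1*sqrt(sin(z))


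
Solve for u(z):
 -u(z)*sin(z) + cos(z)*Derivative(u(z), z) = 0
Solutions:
 u(z) = C1/cos(z)


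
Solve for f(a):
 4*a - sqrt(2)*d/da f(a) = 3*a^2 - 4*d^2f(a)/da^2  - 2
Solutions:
 f(a) = C1 + C2*exp(sqrt(2)*a/4) - sqrt(2)*a^3/2 - 6*a^2 + sqrt(2)*a^2 - 23*sqrt(2)*a + 8*a


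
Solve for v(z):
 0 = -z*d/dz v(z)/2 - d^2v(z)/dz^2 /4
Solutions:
 v(z) = C1 + C2*erf(z)


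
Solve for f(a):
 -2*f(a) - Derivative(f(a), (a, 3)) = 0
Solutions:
 f(a) = C3*exp(-2^(1/3)*a) + (C1*sin(2^(1/3)*sqrt(3)*a/2) + C2*cos(2^(1/3)*sqrt(3)*a/2))*exp(2^(1/3)*a/2)


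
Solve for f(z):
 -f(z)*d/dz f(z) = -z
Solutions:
 f(z) = -sqrt(C1 + z^2)
 f(z) = sqrt(C1 + z^2)


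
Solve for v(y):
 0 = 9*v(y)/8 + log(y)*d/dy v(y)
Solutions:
 v(y) = C1*exp(-9*li(y)/8)


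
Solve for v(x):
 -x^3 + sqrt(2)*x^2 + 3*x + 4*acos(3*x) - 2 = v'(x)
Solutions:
 v(x) = C1 - x^4/4 + sqrt(2)*x^3/3 + 3*x^2/2 + 4*x*acos(3*x) - 2*x - 4*sqrt(1 - 9*x^2)/3


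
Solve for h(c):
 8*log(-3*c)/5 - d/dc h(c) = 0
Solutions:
 h(c) = C1 + 8*c*log(-c)/5 + 8*c*(-1 + log(3))/5


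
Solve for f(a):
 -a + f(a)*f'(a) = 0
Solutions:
 f(a) = -sqrt(C1 + a^2)
 f(a) = sqrt(C1 + a^2)


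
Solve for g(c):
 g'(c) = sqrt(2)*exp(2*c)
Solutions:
 g(c) = C1 + sqrt(2)*exp(2*c)/2


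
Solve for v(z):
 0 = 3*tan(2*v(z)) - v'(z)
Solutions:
 v(z) = -asin(C1*exp(6*z))/2 + pi/2
 v(z) = asin(C1*exp(6*z))/2


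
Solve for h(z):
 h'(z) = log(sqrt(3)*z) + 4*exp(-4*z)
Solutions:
 h(z) = C1 + z*log(z) + z*(-1 + log(3)/2) - exp(-4*z)


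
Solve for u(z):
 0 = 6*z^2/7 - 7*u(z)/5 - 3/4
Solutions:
 u(z) = 30*z^2/49 - 15/28


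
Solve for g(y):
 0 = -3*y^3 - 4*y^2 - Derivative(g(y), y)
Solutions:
 g(y) = C1 - 3*y^4/4 - 4*y^3/3


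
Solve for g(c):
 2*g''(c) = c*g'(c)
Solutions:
 g(c) = C1 + C2*erfi(c/2)


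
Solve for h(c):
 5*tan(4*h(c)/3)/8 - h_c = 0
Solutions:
 h(c) = -3*asin(C1*exp(5*c/6))/4 + 3*pi/4
 h(c) = 3*asin(C1*exp(5*c/6))/4


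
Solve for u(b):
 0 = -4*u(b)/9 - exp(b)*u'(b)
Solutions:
 u(b) = C1*exp(4*exp(-b)/9)


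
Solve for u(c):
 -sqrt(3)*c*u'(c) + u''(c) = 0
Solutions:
 u(c) = C1 + C2*erfi(sqrt(2)*3^(1/4)*c/2)


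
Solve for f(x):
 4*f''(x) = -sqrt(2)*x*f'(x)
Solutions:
 f(x) = C1 + C2*erf(2^(3/4)*x/4)


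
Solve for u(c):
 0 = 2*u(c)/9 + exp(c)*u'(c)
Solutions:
 u(c) = C1*exp(2*exp(-c)/9)


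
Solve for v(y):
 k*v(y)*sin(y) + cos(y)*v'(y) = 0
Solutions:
 v(y) = C1*exp(k*log(cos(y)))


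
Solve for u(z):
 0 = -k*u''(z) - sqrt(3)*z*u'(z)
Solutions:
 u(z) = C1 + C2*sqrt(k)*erf(sqrt(2)*3^(1/4)*z*sqrt(1/k)/2)


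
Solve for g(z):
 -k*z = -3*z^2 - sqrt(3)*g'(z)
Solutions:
 g(z) = C1 + sqrt(3)*k*z^2/6 - sqrt(3)*z^3/3


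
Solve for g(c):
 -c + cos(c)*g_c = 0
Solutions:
 g(c) = C1 + Integral(c/cos(c), c)


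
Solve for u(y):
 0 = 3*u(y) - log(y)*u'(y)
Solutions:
 u(y) = C1*exp(3*li(y))


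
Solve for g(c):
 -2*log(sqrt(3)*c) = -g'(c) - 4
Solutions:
 g(c) = C1 + 2*c*log(c) - 6*c + c*log(3)


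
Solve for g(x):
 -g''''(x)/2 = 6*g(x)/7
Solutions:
 g(x) = (C1*sin(3^(1/4)*7^(3/4)*x/7) + C2*cos(3^(1/4)*7^(3/4)*x/7))*exp(-3^(1/4)*7^(3/4)*x/7) + (C3*sin(3^(1/4)*7^(3/4)*x/7) + C4*cos(3^(1/4)*7^(3/4)*x/7))*exp(3^(1/4)*7^(3/4)*x/7)


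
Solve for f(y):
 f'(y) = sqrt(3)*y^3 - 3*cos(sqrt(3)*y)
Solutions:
 f(y) = C1 + sqrt(3)*y^4/4 - sqrt(3)*sin(sqrt(3)*y)


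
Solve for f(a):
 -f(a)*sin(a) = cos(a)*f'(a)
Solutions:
 f(a) = C1*cos(a)


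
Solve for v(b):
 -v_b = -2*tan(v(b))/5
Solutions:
 v(b) = pi - asin(C1*exp(2*b/5))
 v(b) = asin(C1*exp(2*b/5))


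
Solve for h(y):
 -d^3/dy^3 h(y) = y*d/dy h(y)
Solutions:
 h(y) = C1 + Integral(C2*airyai(-y) + C3*airybi(-y), y)


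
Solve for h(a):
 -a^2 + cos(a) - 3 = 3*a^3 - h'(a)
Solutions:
 h(a) = C1 + 3*a^4/4 + a^3/3 + 3*a - sin(a)


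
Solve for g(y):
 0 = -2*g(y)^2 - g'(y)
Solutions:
 g(y) = 1/(C1 + 2*y)


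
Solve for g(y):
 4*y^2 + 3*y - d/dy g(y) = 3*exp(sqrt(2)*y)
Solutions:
 g(y) = C1 + 4*y^3/3 + 3*y^2/2 - 3*sqrt(2)*exp(sqrt(2)*y)/2


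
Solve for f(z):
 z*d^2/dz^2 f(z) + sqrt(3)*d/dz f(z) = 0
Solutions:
 f(z) = C1 + C2*z^(1 - sqrt(3))


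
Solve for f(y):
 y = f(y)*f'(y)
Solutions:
 f(y) = -sqrt(C1 + y^2)
 f(y) = sqrt(C1 + y^2)


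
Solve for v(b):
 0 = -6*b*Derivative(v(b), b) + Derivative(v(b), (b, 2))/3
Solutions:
 v(b) = C1 + C2*erfi(3*b)


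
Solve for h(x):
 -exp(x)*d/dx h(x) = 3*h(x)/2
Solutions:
 h(x) = C1*exp(3*exp(-x)/2)


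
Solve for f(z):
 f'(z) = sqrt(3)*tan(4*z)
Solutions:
 f(z) = C1 - sqrt(3)*log(cos(4*z))/4


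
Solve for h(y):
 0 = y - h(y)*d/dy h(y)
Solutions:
 h(y) = -sqrt(C1 + y^2)
 h(y) = sqrt(C1 + y^2)


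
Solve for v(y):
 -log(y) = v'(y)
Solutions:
 v(y) = C1 - y*log(y) + y


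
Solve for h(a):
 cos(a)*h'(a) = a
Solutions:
 h(a) = C1 + Integral(a/cos(a), a)


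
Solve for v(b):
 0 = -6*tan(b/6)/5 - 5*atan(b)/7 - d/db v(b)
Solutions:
 v(b) = C1 - 5*b*atan(b)/7 + 5*log(b^2 + 1)/14 + 36*log(cos(b/6))/5


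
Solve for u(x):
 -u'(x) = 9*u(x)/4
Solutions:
 u(x) = C1*exp(-9*x/4)


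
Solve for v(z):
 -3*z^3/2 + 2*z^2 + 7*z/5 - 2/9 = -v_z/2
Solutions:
 v(z) = C1 + 3*z^4/4 - 4*z^3/3 - 7*z^2/5 + 4*z/9


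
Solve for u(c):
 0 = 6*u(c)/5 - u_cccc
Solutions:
 u(c) = C1*exp(-5^(3/4)*6^(1/4)*c/5) + C2*exp(5^(3/4)*6^(1/4)*c/5) + C3*sin(5^(3/4)*6^(1/4)*c/5) + C4*cos(5^(3/4)*6^(1/4)*c/5)


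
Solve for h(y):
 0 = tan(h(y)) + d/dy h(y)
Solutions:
 h(y) = pi - asin(C1*exp(-y))
 h(y) = asin(C1*exp(-y))


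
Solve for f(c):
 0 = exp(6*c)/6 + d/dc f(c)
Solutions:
 f(c) = C1 - exp(6*c)/36


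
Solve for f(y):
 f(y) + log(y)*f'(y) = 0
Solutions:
 f(y) = C1*exp(-li(y))


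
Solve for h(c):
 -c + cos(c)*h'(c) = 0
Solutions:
 h(c) = C1 + Integral(c/cos(c), c)


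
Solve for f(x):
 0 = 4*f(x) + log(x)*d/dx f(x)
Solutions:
 f(x) = C1*exp(-4*li(x))


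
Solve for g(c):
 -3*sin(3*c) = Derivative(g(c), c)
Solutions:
 g(c) = C1 + cos(3*c)


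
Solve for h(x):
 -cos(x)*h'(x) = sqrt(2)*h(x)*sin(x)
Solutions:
 h(x) = C1*cos(x)^(sqrt(2))


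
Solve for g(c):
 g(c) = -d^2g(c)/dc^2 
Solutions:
 g(c) = C1*sin(c) + C2*cos(c)


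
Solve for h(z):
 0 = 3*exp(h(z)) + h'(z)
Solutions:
 h(z) = log(1/(C1 + 3*z))
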